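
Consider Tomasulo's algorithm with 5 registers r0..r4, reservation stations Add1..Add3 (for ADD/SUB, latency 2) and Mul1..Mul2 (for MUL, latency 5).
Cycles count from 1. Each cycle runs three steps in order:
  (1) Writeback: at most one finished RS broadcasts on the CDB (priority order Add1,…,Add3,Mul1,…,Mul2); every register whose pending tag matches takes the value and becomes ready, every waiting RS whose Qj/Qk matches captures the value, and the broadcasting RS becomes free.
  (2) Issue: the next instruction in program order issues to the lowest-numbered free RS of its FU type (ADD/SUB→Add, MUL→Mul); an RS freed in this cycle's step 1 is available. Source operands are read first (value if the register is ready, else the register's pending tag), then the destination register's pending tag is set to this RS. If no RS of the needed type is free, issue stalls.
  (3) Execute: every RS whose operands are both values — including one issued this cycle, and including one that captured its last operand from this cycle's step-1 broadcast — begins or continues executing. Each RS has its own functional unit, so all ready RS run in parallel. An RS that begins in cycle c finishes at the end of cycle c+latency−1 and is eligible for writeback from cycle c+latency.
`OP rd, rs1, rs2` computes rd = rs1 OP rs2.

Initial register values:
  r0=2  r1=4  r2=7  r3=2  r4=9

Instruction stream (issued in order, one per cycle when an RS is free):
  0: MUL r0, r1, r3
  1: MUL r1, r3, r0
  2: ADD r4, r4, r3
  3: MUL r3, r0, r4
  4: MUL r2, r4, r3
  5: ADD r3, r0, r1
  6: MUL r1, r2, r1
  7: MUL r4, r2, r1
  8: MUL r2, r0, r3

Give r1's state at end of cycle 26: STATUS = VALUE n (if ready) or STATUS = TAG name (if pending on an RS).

STATUS = VALUE 15488

cycle 1: issue MUL r0<-Mul1 // r0:Mul1,r1:4,r2:7,r3:2,r4:9
cycle 2: issue MUL r1<-Mul2 // r0:Mul1,r1:Mul2,r2:7,r3:2,r4:9
cycle 3: issue ADD r4<-Add1 // r0:Mul1,r1:Mul2,r2:7,r3:2,r4:Add1
cycle 4: stall // r0:Mul1,r1:Mul2,r2:7,r3:2,r4:Add1
cycle 5: CDB Add1=11; stall // r0:Mul1,r1:Mul2,r2:7,r3:2,r4:11
cycle 6: CDB Mul1=8; issue MUL r3<-Mul1 // r0:8,r1:Mul2,r2:7,r3:Mul1,r4:11
cycle 7: stall // r0:8,r1:Mul2,r2:7,r3:Mul1,r4:11
cycle 8: stall // r0:8,r1:Mul2,r2:7,r3:Mul1,r4:11
cycle 9: stall // r0:8,r1:Mul2,r2:7,r3:Mul1,r4:11
cycle 10: stall // r0:8,r1:Mul2,r2:7,r3:Mul1,r4:11
cycle 11: CDB Mul1=88; issue MUL r2<-Mul1 // r0:8,r1:Mul2,r2:Mul1,r3:88,r4:11
cycle 12: CDB Mul2=16; issue ADD r3<-Add1 // r0:8,r1:16,r2:Mul1,r3:Add1,r4:11
cycle 13: issue MUL r1<-Mul2 // r0:8,r1:Mul2,r2:Mul1,r3:Add1,r4:11
cycle 14: CDB Add1=24; stall // r0:8,r1:Mul2,r2:Mul1,r3:24,r4:11
cycle 15: stall // r0:8,r1:Mul2,r2:Mul1,r3:24,r4:11
cycle 16: CDB Mul1=968; issue MUL r4<-Mul1 // r0:8,r1:Mul2,r2:968,r3:24,r4:Mul1
cycle 17: stall // r0:8,r1:Mul2,r2:968,r3:24,r4:Mul1
cycle 18: stall // r0:8,r1:Mul2,r2:968,r3:24,r4:Mul1
cycle 19: stall // r0:8,r1:Mul2,r2:968,r3:24,r4:Mul1
cycle 20: stall // r0:8,r1:Mul2,r2:968,r3:24,r4:Mul1
cycle 21: CDB Mul2=15488; issue MUL r2<-Mul2 // r0:8,r1:15488,r2:Mul2,r3:24,r4:Mul1
cycle 22: - // r0:8,r1:15488,r2:Mul2,r3:24,r4:Mul1
cycle 23: - // r0:8,r1:15488,r2:Mul2,r3:24,r4:Mul1
cycle 24: - // r0:8,r1:15488,r2:Mul2,r3:24,r4:Mul1
cycle 25: - // r0:8,r1:15488,r2:Mul2,r3:24,r4:Mul1
cycle 26: CDB Mul1=14992384 // r0:8,r1:15488,r2:Mul2,r3:24,r4:14992384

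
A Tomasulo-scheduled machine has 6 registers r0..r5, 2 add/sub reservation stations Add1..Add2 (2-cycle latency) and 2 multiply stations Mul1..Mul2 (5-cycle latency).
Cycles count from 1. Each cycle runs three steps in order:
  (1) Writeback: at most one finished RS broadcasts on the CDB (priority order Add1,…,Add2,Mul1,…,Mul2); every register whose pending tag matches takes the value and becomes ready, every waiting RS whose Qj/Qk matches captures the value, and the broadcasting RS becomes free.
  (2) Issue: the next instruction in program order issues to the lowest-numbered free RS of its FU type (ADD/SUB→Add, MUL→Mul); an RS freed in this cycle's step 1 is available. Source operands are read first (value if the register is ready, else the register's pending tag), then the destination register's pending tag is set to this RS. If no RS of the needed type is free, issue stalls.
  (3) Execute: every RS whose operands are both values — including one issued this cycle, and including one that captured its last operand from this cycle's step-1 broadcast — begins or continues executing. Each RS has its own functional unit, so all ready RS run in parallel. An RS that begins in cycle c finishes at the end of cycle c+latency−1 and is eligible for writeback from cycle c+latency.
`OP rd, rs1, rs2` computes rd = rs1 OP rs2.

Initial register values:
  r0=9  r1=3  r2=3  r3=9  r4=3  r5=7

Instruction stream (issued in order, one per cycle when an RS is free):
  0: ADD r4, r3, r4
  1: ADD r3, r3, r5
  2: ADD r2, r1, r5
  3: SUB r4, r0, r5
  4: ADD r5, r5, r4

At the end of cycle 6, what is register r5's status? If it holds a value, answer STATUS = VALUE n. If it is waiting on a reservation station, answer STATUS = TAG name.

STATUS = TAG Add1

  c1: issue ADD r4<-Add1  regs: r0:9,r1:3,r2:3,r3:9,r4:Add1,r5:7
  c2: issue ADD r3<-Add2  regs: r0:9,r1:3,r2:3,r3:Add2,r4:Add1,r5:7
  c3: CDB Add1=12; issue ADD r2<-Add1  regs: r0:9,r1:3,r2:Add1,r3:Add2,r4:12,r5:7
  c4: CDB Add2=16; issue SUB r4<-Add2  regs: r0:9,r1:3,r2:Add1,r3:16,r4:Add2,r5:7
  c5: CDB Add1=10; issue ADD r5<-Add1  regs: r0:9,r1:3,r2:10,r3:16,r4:Add2,r5:Add1
  c6: CDB Add2=2  regs: r0:9,r1:3,r2:10,r3:16,r4:2,r5:Add1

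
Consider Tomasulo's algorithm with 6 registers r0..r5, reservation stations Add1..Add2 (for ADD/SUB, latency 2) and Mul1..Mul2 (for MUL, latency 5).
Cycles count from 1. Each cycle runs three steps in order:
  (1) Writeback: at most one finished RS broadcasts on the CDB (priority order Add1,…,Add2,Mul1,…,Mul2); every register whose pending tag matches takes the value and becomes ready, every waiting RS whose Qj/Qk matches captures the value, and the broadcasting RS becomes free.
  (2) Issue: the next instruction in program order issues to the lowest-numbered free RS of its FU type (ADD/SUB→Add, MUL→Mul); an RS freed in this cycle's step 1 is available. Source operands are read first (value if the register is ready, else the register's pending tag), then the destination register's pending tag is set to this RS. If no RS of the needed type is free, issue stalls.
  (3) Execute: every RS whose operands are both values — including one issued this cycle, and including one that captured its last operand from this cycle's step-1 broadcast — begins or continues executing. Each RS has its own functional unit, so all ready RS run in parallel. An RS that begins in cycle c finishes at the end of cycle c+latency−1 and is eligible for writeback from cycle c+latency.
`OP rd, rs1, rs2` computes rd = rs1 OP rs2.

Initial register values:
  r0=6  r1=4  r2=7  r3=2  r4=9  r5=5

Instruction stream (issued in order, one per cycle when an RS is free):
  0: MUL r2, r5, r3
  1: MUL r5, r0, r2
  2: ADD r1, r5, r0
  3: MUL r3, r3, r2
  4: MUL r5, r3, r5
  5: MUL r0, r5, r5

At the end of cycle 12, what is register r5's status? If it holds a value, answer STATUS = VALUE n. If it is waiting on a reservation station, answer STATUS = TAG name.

  c1: issue MUL r2<-Mul1  regs: r0:6,r1:4,r2:Mul1,r3:2,r4:9,r5:5
  c2: issue MUL r5<-Mul2  regs: r0:6,r1:4,r2:Mul1,r3:2,r4:9,r5:Mul2
  c3: issue ADD r1<-Add1  regs: r0:6,r1:Add1,r2:Mul1,r3:2,r4:9,r5:Mul2
  c4: stall  regs: r0:6,r1:Add1,r2:Mul1,r3:2,r4:9,r5:Mul2
  c5: stall  regs: r0:6,r1:Add1,r2:Mul1,r3:2,r4:9,r5:Mul2
  c6: CDB Mul1=10; issue MUL r3<-Mul1  regs: r0:6,r1:Add1,r2:10,r3:Mul1,r4:9,r5:Mul2
  c7: stall  regs: r0:6,r1:Add1,r2:10,r3:Mul1,r4:9,r5:Mul2
  c8: stall  regs: r0:6,r1:Add1,r2:10,r3:Mul1,r4:9,r5:Mul2
  c9: stall  regs: r0:6,r1:Add1,r2:10,r3:Mul1,r4:9,r5:Mul2
  c10: stall  regs: r0:6,r1:Add1,r2:10,r3:Mul1,r4:9,r5:Mul2
  c11: CDB Mul1=20; issue MUL r5<-Mul1  regs: r0:6,r1:Add1,r2:10,r3:20,r4:9,r5:Mul1
  c12: CDB Mul2=60; issue MUL r0<-Mul2  regs: r0:Mul2,r1:Add1,r2:10,r3:20,r4:9,r5:Mul1

STATUS = TAG Mul1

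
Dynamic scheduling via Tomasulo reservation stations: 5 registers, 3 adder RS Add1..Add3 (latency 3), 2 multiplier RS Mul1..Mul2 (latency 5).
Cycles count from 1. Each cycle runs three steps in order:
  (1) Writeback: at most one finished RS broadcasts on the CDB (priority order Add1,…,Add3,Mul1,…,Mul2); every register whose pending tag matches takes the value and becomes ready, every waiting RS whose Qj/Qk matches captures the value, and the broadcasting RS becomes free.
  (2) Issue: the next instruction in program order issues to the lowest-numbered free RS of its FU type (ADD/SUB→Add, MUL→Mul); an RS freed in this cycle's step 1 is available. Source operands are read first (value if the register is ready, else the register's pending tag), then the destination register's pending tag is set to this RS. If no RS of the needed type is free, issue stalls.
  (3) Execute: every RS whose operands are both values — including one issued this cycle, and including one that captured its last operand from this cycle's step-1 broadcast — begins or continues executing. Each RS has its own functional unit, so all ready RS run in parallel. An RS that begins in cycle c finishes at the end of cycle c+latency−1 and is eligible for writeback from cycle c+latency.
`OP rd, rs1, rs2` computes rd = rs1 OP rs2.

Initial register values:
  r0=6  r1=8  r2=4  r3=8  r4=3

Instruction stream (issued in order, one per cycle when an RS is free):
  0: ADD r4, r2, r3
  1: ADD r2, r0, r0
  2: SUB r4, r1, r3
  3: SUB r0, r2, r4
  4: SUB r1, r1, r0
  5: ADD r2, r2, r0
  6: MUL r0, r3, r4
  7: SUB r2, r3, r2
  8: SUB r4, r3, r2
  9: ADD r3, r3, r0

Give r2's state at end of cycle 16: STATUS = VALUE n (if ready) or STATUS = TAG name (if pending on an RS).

c1: issue ADD r4<-Add1 | r0:6,r1:8,r2:4,r3:8,r4:Add1
c2: issue ADD r2<-Add2 | r0:6,r1:8,r2:Add2,r3:8,r4:Add1
c3: issue SUB r4<-Add3 | r0:6,r1:8,r2:Add2,r3:8,r4:Add3
c4: CDB Add1=12; issue SUB r0<-Add1 | r0:Add1,r1:8,r2:Add2,r3:8,r4:Add3
c5: CDB Add2=12; issue SUB r1<-Add2 | r0:Add1,r1:Add2,r2:12,r3:8,r4:Add3
c6: CDB Add3=0; issue ADD r2<-Add3 | r0:Add1,r1:Add2,r2:Add3,r3:8,r4:0
c7: issue MUL r0<-Mul1 | r0:Mul1,r1:Add2,r2:Add3,r3:8,r4:0
c8: stall | r0:Mul1,r1:Add2,r2:Add3,r3:8,r4:0
c9: CDB Add1=12; issue SUB r2<-Add1 | r0:Mul1,r1:Add2,r2:Add1,r3:8,r4:0
c10: stall | r0:Mul1,r1:Add2,r2:Add1,r3:8,r4:0
c11: stall | r0:Mul1,r1:Add2,r2:Add1,r3:8,r4:0
c12: CDB Add2=-4; issue SUB r4<-Add2 | r0:Mul1,r1:-4,r2:Add1,r3:8,r4:Add2
c13: CDB Add3=24; issue ADD r3<-Add3 | r0:Mul1,r1:-4,r2:Add1,r3:Add3,r4:Add2
c14: CDB Mul1=0 | r0:0,r1:-4,r2:Add1,r3:Add3,r4:Add2
c15: - | r0:0,r1:-4,r2:Add1,r3:Add3,r4:Add2
c16: CDB Add1=-16 | r0:0,r1:-4,r2:-16,r3:Add3,r4:Add2

STATUS = VALUE -16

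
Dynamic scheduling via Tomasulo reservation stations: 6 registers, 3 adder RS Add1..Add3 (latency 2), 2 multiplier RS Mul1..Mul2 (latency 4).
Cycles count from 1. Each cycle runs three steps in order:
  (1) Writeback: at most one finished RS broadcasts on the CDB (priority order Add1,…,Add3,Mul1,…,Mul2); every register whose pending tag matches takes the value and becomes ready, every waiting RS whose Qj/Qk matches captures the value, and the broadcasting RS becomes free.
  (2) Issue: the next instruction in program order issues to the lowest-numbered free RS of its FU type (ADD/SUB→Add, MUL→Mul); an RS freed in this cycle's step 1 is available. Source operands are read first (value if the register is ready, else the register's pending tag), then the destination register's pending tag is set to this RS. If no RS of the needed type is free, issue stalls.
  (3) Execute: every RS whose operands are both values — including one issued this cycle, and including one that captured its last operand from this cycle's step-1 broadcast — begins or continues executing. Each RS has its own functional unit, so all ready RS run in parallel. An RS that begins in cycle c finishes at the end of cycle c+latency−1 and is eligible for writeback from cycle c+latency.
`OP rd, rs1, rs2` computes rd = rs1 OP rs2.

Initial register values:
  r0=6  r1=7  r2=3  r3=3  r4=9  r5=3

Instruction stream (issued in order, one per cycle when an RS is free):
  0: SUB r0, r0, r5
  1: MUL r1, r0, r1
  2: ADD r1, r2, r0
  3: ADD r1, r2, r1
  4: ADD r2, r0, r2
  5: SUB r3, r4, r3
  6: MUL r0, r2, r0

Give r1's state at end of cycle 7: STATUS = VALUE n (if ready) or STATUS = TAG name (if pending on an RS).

STATUS = TAG Add2

cycle 1: issue SUB r0<-Add1 // r0:Add1,r1:7,r2:3,r3:3,r4:9,r5:3
cycle 2: issue MUL r1<-Mul1 // r0:Add1,r1:Mul1,r2:3,r3:3,r4:9,r5:3
cycle 3: CDB Add1=3; issue ADD r1<-Add1 // r0:3,r1:Add1,r2:3,r3:3,r4:9,r5:3
cycle 4: issue ADD r1<-Add2 // r0:3,r1:Add2,r2:3,r3:3,r4:9,r5:3
cycle 5: CDB Add1=6; issue ADD r2<-Add1 // r0:3,r1:Add2,r2:Add1,r3:3,r4:9,r5:3
cycle 6: issue SUB r3<-Add3 // r0:3,r1:Add2,r2:Add1,r3:Add3,r4:9,r5:3
cycle 7: CDB Add1=6; issue MUL r0<-Mul2 // r0:Mul2,r1:Add2,r2:6,r3:Add3,r4:9,r5:3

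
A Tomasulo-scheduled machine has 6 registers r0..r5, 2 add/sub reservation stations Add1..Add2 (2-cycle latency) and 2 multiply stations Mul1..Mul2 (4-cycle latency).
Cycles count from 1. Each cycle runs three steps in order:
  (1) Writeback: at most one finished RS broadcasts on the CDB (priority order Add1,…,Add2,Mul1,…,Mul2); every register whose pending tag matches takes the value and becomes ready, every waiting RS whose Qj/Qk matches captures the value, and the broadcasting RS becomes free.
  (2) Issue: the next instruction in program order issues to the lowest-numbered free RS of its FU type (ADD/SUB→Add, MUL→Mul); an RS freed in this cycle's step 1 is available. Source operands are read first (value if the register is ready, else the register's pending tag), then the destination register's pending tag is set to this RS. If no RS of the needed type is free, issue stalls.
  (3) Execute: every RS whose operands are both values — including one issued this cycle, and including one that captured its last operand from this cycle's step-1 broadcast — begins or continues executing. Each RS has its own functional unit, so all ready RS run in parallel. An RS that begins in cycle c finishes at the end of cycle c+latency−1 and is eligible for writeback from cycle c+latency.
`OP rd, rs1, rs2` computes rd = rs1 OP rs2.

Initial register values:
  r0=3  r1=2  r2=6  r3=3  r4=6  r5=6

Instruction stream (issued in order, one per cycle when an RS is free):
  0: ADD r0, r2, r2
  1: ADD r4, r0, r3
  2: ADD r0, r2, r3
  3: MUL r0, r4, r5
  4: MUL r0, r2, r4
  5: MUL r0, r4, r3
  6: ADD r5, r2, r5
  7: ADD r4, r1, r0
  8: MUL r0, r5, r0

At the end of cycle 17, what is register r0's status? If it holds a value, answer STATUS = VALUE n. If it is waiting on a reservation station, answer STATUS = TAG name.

STATUS = TAG Mul2

  c1: issue ADD r0<-Add1  regs: r0:Add1,r1:2,r2:6,r3:3,r4:6,r5:6
  c2: issue ADD r4<-Add2  regs: r0:Add1,r1:2,r2:6,r3:3,r4:Add2,r5:6
  c3: CDB Add1=12; issue ADD r0<-Add1  regs: r0:Add1,r1:2,r2:6,r3:3,r4:Add2,r5:6
  c4: issue MUL r0<-Mul1  regs: r0:Mul1,r1:2,r2:6,r3:3,r4:Add2,r5:6
  c5: CDB Add1=9; issue MUL r0<-Mul2  regs: r0:Mul2,r1:2,r2:6,r3:3,r4:Add2,r5:6
  c6: CDB Add2=15; stall  regs: r0:Mul2,r1:2,r2:6,r3:3,r4:15,r5:6
  c7: stall  regs: r0:Mul2,r1:2,r2:6,r3:3,r4:15,r5:6
  c8: stall  regs: r0:Mul2,r1:2,r2:6,r3:3,r4:15,r5:6
  c9: stall  regs: r0:Mul2,r1:2,r2:6,r3:3,r4:15,r5:6
  c10: CDB Mul1=90; issue MUL r0<-Mul1  regs: r0:Mul1,r1:2,r2:6,r3:3,r4:15,r5:6
  c11: CDB Mul2=90; issue ADD r5<-Add1  regs: r0:Mul1,r1:2,r2:6,r3:3,r4:15,r5:Add1
  c12: issue ADD r4<-Add2  regs: r0:Mul1,r1:2,r2:6,r3:3,r4:Add2,r5:Add1
  c13: CDB Add1=12; issue MUL r0<-Mul2  regs: r0:Mul2,r1:2,r2:6,r3:3,r4:Add2,r5:12
  c14: CDB Mul1=45  regs: r0:Mul2,r1:2,r2:6,r3:3,r4:Add2,r5:12
  c15: -  regs: r0:Mul2,r1:2,r2:6,r3:3,r4:Add2,r5:12
  c16: CDB Add2=47  regs: r0:Mul2,r1:2,r2:6,r3:3,r4:47,r5:12
  c17: -  regs: r0:Mul2,r1:2,r2:6,r3:3,r4:47,r5:12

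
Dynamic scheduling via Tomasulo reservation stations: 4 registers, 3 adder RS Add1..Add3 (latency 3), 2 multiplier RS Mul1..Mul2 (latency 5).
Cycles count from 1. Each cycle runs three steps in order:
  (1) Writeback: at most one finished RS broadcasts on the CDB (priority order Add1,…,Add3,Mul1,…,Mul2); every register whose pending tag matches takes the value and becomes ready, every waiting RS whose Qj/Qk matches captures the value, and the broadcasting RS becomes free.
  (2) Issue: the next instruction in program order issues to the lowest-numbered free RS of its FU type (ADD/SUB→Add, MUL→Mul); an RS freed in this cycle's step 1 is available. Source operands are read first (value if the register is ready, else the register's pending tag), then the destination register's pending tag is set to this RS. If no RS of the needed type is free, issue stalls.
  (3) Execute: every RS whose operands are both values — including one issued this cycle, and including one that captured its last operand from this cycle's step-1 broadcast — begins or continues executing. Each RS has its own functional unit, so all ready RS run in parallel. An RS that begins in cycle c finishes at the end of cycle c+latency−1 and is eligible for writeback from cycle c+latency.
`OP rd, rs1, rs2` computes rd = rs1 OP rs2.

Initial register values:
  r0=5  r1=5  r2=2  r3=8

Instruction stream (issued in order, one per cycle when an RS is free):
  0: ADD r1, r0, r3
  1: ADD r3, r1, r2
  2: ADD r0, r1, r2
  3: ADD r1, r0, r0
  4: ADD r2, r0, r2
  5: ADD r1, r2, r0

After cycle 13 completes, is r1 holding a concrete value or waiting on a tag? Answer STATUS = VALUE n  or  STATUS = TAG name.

  c1: issue ADD r1<-Add1  regs: r0:5,r1:Add1,r2:2,r3:8
  c2: issue ADD r3<-Add2  regs: r0:5,r1:Add1,r2:2,r3:Add2
  c3: issue ADD r0<-Add3  regs: r0:Add3,r1:Add1,r2:2,r3:Add2
  c4: CDB Add1=13; issue ADD r1<-Add1  regs: r0:Add3,r1:Add1,r2:2,r3:Add2
  c5: stall  regs: r0:Add3,r1:Add1,r2:2,r3:Add2
  c6: stall  regs: r0:Add3,r1:Add1,r2:2,r3:Add2
  c7: CDB Add2=15; issue ADD r2<-Add2  regs: r0:Add3,r1:Add1,r2:Add2,r3:15
  c8: CDB Add3=15; issue ADD r1<-Add3  regs: r0:15,r1:Add3,r2:Add2,r3:15
  c9: -  regs: r0:15,r1:Add3,r2:Add2,r3:15
  c10: -  regs: r0:15,r1:Add3,r2:Add2,r3:15
  c11: CDB Add1=30  regs: r0:15,r1:Add3,r2:Add2,r3:15
  c12: CDB Add2=17  regs: r0:15,r1:Add3,r2:17,r3:15
  c13: -  regs: r0:15,r1:Add3,r2:17,r3:15

STATUS = TAG Add3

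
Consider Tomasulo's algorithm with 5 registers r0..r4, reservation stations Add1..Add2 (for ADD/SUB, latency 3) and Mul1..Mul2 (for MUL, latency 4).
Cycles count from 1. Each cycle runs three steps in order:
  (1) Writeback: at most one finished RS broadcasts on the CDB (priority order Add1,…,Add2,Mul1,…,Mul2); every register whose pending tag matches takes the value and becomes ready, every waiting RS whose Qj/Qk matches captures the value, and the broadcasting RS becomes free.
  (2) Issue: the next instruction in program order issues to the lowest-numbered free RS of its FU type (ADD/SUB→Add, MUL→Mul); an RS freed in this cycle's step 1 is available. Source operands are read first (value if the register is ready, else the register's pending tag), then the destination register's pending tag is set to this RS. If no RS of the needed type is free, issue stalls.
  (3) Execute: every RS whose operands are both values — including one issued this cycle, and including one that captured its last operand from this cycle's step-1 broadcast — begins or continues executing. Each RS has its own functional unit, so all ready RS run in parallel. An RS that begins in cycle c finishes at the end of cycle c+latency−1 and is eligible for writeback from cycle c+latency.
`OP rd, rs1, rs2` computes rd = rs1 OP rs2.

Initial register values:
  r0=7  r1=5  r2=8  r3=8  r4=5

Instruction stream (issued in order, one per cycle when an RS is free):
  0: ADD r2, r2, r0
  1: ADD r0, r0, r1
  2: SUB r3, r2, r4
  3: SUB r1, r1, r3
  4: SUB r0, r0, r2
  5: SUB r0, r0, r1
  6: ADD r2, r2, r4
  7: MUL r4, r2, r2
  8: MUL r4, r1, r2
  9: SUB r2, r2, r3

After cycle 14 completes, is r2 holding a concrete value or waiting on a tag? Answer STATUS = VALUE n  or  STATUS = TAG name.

c1: issue ADD r2<-Add1 | r0:7,r1:5,r2:Add1,r3:8,r4:5
c2: issue ADD r0<-Add2 | r0:Add2,r1:5,r2:Add1,r3:8,r4:5
c3: stall | r0:Add2,r1:5,r2:Add1,r3:8,r4:5
c4: CDB Add1=15; issue SUB r3<-Add1 | r0:Add2,r1:5,r2:15,r3:Add1,r4:5
c5: CDB Add2=12; issue SUB r1<-Add2 | r0:12,r1:Add2,r2:15,r3:Add1,r4:5
c6: stall | r0:12,r1:Add2,r2:15,r3:Add1,r4:5
c7: CDB Add1=10; issue SUB r0<-Add1 | r0:Add1,r1:Add2,r2:15,r3:10,r4:5
c8: stall | r0:Add1,r1:Add2,r2:15,r3:10,r4:5
c9: stall | r0:Add1,r1:Add2,r2:15,r3:10,r4:5
c10: CDB Add1=-3; issue SUB r0<-Add1 | r0:Add1,r1:Add2,r2:15,r3:10,r4:5
c11: CDB Add2=-5; issue ADD r2<-Add2 | r0:Add1,r1:-5,r2:Add2,r3:10,r4:5
c12: issue MUL r4<-Mul1 | r0:Add1,r1:-5,r2:Add2,r3:10,r4:Mul1
c13: issue MUL r4<-Mul2 | r0:Add1,r1:-5,r2:Add2,r3:10,r4:Mul2
c14: CDB Add1=2; issue SUB r2<-Add1 | r0:2,r1:-5,r2:Add1,r3:10,r4:Mul2

STATUS = TAG Add1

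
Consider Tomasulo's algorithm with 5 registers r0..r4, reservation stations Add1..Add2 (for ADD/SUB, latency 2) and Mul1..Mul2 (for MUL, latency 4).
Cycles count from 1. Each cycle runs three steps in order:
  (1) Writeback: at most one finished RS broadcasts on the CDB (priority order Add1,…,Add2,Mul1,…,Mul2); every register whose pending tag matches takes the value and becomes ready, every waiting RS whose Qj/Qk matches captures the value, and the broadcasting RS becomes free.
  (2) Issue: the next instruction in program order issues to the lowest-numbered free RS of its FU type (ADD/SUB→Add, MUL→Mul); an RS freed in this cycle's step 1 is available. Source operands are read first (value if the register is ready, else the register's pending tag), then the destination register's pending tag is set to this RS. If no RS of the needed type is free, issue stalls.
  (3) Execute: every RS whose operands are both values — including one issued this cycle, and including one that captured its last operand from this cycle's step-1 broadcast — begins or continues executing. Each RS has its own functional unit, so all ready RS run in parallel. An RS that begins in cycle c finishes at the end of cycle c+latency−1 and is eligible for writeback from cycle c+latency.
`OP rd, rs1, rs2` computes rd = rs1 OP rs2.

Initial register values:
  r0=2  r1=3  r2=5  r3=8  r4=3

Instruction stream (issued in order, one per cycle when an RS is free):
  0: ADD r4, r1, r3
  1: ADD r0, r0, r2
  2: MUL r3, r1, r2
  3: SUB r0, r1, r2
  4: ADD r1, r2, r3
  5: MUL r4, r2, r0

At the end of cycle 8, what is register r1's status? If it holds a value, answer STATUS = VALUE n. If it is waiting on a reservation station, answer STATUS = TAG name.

STATUS = TAG Add2

cycle 1: issue ADD r4<-Add1 // r0:2,r1:3,r2:5,r3:8,r4:Add1
cycle 2: issue ADD r0<-Add2 // r0:Add2,r1:3,r2:5,r3:8,r4:Add1
cycle 3: CDB Add1=11; issue MUL r3<-Mul1 // r0:Add2,r1:3,r2:5,r3:Mul1,r4:11
cycle 4: CDB Add2=7; issue SUB r0<-Add1 // r0:Add1,r1:3,r2:5,r3:Mul1,r4:11
cycle 5: issue ADD r1<-Add2 // r0:Add1,r1:Add2,r2:5,r3:Mul1,r4:11
cycle 6: CDB Add1=-2; issue MUL r4<-Mul2 // r0:-2,r1:Add2,r2:5,r3:Mul1,r4:Mul2
cycle 7: CDB Mul1=15 // r0:-2,r1:Add2,r2:5,r3:15,r4:Mul2
cycle 8: - // r0:-2,r1:Add2,r2:5,r3:15,r4:Mul2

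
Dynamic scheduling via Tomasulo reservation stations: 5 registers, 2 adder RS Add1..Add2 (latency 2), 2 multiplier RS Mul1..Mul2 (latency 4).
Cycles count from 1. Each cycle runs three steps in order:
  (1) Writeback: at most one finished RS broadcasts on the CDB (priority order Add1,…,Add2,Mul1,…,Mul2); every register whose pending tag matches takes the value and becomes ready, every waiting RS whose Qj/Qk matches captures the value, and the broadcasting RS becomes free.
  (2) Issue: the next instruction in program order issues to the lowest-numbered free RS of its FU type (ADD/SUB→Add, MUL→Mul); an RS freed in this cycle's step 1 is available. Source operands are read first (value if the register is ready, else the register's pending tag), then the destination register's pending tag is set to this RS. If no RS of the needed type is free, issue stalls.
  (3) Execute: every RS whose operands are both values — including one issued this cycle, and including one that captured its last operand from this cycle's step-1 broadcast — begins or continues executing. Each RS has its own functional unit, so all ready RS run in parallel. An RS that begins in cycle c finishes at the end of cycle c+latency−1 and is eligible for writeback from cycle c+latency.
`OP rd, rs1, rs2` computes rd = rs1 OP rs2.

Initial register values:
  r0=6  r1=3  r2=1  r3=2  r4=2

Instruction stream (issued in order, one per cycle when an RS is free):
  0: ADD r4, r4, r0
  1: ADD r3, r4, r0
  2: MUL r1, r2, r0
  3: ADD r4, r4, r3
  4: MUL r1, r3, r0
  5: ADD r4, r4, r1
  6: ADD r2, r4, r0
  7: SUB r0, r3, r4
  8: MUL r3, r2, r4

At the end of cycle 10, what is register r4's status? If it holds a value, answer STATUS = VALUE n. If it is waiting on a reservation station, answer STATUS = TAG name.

STATUS = TAG Add2

  c1: issue ADD r4<-Add1  regs: r0:6,r1:3,r2:1,r3:2,r4:Add1
  c2: issue ADD r3<-Add2  regs: r0:6,r1:3,r2:1,r3:Add2,r4:Add1
  c3: CDB Add1=8; issue MUL r1<-Mul1  regs: r0:6,r1:Mul1,r2:1,r3:Add2,r4:8
  c4: issue ADD r4<-Add1  regs: r0:6,r1:Mul1,r2:1,r3:Add2,r4:Add1
  c5: CDB Add2=14; issue MUL r1<-Mul2  regs: r0:6,r1:Mul2,r2:1,r3:14,r4:Add1
  c6: issue ADD r4<-Add2  regs: r0:6,r1:Mul2,r2:1,r3:14,r4:Add2
  c7: CDB Add1=22; issue ADD r2<-Add1  regs: r0:6,r1:Mul2,r2:Add1,r3:14,r4:Add2
  c8: CDB Mul1=6; stall  regs: r0:6,r1:Mul2,r2:Add1,r3:14,r4:Add2
  c9: CDB Mul2=84; stall  regs: r0:6,r1:84,r2:Add1,r3:14,r4:Add2
  c10: stall  regs: r0:6,r1:84,r2:Add1,r3:14,r4:Add2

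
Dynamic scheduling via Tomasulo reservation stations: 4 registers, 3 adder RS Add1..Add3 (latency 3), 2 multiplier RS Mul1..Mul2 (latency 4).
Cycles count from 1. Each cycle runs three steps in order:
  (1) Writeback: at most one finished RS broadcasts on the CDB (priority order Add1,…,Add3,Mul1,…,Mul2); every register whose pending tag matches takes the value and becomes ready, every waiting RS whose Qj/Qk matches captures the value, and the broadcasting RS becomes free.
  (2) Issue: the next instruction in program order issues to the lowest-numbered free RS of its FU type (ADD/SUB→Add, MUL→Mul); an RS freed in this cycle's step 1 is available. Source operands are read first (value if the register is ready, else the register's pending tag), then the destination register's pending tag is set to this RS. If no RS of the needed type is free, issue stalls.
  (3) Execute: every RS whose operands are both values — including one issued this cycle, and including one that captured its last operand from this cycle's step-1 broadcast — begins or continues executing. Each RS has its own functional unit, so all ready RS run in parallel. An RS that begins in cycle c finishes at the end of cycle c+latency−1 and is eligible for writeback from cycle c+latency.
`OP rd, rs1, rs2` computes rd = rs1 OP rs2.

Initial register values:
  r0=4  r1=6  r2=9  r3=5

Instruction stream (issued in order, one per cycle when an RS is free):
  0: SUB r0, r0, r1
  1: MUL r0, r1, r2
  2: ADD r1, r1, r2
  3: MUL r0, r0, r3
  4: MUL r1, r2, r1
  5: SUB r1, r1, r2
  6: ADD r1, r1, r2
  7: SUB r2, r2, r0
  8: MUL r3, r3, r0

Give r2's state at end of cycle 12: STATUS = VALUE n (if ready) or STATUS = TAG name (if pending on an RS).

c1: issue SUB r0<-Add1 | r0:Add1,r1:6,r2:9,r3:5
c2: issue MUL r0<-Mul1 | r0:Mul1,r1:6,r2:9,r3:5
c3: issue ADD r1<-Add2 | r0:Mul1,r1:Add2,r2:9,r3:5
c4: CDB Add1=-2; issue MUL r0<-Mul2 | r0:Mul2,r1:Add2,r2:9,r3:5
c5: stall | r0:Mul2,r1:Add2,r2:9,r3:5
c6: CDB Add2=15; stall | r0:Mul2,r1:15,r2:9,r3:5
c7: CDB Mul1=54; issue MUL r1<-Mul1 | r0:Mul2,r1:Mul1,r2:9,r3:5
c8: issue SUB r1<-Add1 | r0:Mul2,r1:Add1,r2:9,r3:5
c9: issue ADD r1<-Add2 | r0:Mul2,r1:Add2,r2:9,r3:5
c10: issue SUB r2<-Add3 | r0:Mul2,r1:Add2,r2:Add3,r3:5
c11: CDB Mul1=135; issue MUL r3<-Mul1 | r0:Mul2,r1:Add2,r2:Add3,r3:Mul1
c12: CDB Mul2=270 | r0:270,r1:Add2,r2:Add3,r3:Mul1

STATUS = TAG Add3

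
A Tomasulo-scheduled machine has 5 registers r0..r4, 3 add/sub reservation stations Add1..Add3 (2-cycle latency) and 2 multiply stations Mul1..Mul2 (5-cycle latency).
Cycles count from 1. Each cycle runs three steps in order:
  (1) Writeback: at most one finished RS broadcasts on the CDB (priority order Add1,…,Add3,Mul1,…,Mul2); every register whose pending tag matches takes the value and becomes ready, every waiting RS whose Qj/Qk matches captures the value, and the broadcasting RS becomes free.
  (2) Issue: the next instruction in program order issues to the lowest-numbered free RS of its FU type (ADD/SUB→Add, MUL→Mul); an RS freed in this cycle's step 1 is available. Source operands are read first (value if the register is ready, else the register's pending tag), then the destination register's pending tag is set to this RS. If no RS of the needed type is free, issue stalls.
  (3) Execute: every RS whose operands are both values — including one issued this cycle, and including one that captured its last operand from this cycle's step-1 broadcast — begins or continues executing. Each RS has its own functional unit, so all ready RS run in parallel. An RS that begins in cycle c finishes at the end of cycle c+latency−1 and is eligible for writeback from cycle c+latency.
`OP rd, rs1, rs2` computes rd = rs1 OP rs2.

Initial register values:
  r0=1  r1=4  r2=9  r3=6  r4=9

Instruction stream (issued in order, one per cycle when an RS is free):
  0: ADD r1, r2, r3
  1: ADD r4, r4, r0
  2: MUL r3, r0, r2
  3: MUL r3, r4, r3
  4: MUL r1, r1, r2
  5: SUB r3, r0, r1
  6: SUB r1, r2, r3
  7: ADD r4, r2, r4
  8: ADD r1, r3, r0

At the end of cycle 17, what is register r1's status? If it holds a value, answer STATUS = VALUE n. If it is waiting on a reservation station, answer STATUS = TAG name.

STATUS = TAG Add3

cycle 1: issue ADD r1<-Add1 // r0:1,r1:Add1,r2:9,r3:6,r4:9
cycle 2: issue ADD r4<-Add2 // r0:1,r1:Add1,r2:9,r3:6,r4:Add2
cycle 3: CDB Add1=15; issue MUL r3<-Mul1 // r0:1,r1:15,r2:9,r3:Mul1,r4:Add2
cycle 4: CDB Add2=10; issue MUL r3<-Mul2 // r0:1,r1:15,r2:9,r3:Mul2,r4:10
cycle 5: stall // r0:1,r1:15,r2:9,r3:Mul2,r4:10
cycle 6: stall // r0:1,r1:15,r2:9,r3:Mul2,r4:10
cycle 7: stall // r0:1,r1:15,r2:9,r3:Mul2,r4:10
cycle 8: CDB Mul1=9; issue MUL r1<-Mul1 // r0:1,r1:Mul1,r2:9,r3:Mul2,r4:10
cycle 9: issue SUB r3<-Add1 // r0:1,r1:Mul1,r2:9,r3:Add1,r4:10
cycle 10: issue SUB r1<-Add2 // r0:1,r1:Add2,r2:9,r3:Add1,r4:10
cycle 11: issue ADD r4<-Add3 // r0:1,r1:Add2,r2:9,r3:Add1,r4:Add3
cycle 12: stall // r0:1,r1:Add2,r2:9,r3:Add1,r4:Add3
cycle 13: CDB Add3=19; issue ADD r1<-Add3 // r0:1,r1:Add3,r2:9,r3:Add1,r4:19
cycle 14: CDB Mul1=135 // r0:1,r1:Add3,r2:9,r3:Add1,r4:19
cycle 15: CDB Mul2=90 // r0:1,r1:Add3,r2:9,r3:Add1,r4:19
cycle 16: CDB Add1=-134 // r0:1,r1:Add3,r2:9,r3:-134,r4:19
cycle 17: - // r0:1,r1:Add3,r2:9,r3:-134,r4:19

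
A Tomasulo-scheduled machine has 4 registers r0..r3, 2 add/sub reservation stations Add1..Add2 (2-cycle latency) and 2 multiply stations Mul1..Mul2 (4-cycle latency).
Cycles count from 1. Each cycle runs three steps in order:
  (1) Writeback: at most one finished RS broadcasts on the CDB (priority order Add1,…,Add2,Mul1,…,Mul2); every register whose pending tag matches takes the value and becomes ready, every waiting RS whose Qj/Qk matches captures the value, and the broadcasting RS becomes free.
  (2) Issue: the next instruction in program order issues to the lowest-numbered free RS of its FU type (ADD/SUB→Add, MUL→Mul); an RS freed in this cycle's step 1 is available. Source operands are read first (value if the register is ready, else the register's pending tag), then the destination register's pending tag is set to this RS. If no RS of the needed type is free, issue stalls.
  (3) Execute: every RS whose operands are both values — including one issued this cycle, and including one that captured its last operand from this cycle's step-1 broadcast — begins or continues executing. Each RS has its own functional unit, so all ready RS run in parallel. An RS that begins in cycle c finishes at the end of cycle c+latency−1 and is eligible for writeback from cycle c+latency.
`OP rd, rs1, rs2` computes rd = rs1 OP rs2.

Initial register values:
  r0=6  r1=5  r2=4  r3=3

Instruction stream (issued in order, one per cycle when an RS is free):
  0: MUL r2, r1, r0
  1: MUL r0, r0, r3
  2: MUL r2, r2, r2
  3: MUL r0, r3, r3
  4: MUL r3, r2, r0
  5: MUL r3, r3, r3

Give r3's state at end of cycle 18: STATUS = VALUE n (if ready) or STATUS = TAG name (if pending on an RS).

c1: issue MUL r2<-Mul1 | r0:6,r1:5,r2:Mul1,r3:3
c2: issue MUL r0<-Mul2 | r0:Mul2,r1:5,r2:Mul1,r3:3
c3: stall | r0:Mul2,r1:5,r2:Mul1,r3:3
c4: stall | r0:Mul2,r1:5,r2:Mul1,r3:3
c5: CDB Mul1=30; issue MUL r2<-Mul1 | r0:Mul2,r1:5,r2:Mul1,r3:3
c6: CDB Mul2=18; issue MUL r0<-Mul2 | r0:Mul2,r1:5,r2:Mul1,r3:3
c7: stall | r0:Mul2,r1:5,r2:Mul1,r3:3
c8: stall | r0:Mul2,r1:5,r2:Mul1,r3:3
c9: CDB Mul1=900; issue MUL r3<-Mul1 | r0:Mul2,r1:5,r2:900,r3:Mul1
c10: CDB Mul2=9; issue MUL r3<-Mul2 | r0:9,r1:5,r2:900,r3:Mul2
c11: - | r0:9,r1:5,r2:900,r3:Mul2
c12: - | r0:9,r1:5,r2:900,r3:Mul2
c13: - | r0:9,r1:5,r2:900,r3:Mul2
c14: CDB Mul1=8100 | r0:9,r1:5,r2:900,r3:Mul2
c15: - | r0:9,r1:5,r2:900,r3:Mul2
c16: - | r0:9,r1:5,r2:900,r3:Mul2
c17: - | r0:9,r1:5,r2:900,r3:Mul2
c18: CDB Mul2=65610000 | r0:9,r1:5,r2:900,r3:65610000

STATUS = VALUE 65610000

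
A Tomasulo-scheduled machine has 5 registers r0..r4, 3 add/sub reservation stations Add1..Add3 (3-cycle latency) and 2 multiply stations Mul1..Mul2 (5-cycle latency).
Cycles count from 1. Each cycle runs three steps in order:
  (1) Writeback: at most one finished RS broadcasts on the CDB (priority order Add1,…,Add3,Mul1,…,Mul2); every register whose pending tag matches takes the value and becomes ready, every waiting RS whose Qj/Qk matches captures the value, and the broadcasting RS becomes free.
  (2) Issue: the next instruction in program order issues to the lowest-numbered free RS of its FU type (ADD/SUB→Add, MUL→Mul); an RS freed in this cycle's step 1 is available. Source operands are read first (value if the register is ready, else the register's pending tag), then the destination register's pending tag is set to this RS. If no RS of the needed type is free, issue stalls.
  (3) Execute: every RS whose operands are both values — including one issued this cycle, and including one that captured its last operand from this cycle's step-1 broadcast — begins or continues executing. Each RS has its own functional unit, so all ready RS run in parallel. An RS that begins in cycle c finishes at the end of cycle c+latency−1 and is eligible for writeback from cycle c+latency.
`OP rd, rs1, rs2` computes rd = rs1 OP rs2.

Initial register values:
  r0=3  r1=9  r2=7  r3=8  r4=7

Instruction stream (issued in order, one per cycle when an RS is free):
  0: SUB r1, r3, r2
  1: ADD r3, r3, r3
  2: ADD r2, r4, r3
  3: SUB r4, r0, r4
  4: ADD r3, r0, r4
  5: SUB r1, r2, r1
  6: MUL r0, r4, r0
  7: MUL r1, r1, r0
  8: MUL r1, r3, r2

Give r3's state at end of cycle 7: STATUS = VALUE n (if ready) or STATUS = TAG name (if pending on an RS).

c1: issue SUB r1<-Add1 | r0:3,r1:Add1,r2:7,r3:8,r4:7
c2: issue ADD r3<-Add2 | r0:3,r1:Add1,r2:7,r3:Add2,r4:7
c3: issue ADD r2<-Add3 | r0:3,r1:Add1,r2:Add3,r3:Add2,r4:7
c4: CDB Add1=1; issue SUB r4<-Add1 | r0:3,r1:1,r2:Add3,r3:Add2,r4:Add1
c5: CDB Add2=16; issue ADD r3<-Add2 | r0:3,r1:1,r2:Add3,r3:Add2,r4:Add1
c6: stall | r0:3,r1:1,r2:Add3,r3:Add2,r4:Add1
c7: CDB Add1=-4; issue SUB r1<-Add1 | r0:3,r1:Add1,r2:Add3,r3:Add2,r4:-4

STATUS = TAG Add2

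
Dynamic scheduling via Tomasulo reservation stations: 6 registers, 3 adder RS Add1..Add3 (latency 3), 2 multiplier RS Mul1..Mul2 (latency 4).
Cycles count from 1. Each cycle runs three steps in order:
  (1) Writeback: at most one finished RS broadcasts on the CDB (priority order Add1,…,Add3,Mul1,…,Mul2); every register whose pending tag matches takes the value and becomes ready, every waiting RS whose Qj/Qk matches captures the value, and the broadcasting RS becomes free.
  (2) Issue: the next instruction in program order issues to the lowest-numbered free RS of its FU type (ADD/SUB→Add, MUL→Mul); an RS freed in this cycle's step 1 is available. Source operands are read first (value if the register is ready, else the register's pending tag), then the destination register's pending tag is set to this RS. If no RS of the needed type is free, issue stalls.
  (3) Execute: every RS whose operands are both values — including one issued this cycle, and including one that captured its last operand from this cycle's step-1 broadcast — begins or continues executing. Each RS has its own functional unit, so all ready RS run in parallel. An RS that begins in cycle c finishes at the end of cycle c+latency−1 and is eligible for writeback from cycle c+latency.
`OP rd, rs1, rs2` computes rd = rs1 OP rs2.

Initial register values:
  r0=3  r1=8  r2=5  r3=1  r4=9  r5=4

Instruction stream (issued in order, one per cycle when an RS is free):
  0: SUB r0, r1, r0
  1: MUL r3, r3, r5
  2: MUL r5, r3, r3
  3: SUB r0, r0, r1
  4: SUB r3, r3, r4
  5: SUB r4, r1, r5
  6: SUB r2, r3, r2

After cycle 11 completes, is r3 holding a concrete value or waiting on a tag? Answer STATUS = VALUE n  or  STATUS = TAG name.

STATUS = VALUE -5

  c1: issue SUB r0<-Add1  regs: r0:Add1,r1:8,r2:5,r3:1,r4:9,r5:4
  c2: issue MUL r3<-Mul1  regs: r0:Add1,r1:8,r2:5,r3:Mul1,r4:9,r5:4
  c3: issue MUL r5<-Mul2  regs: r0:Add1,r1:8,r2:5,r3:Mul1,r4:9,r5:Mul2
  c4: CDB Add1=5; issue SUB r0<-Add1  regs: r0:Add1,r1:8,r2:5,r3:Mul1,r4:9,r5:Mul2
  c5: issue SUB r3<-Add2  regs: r0:Add1,r1:8,r2:5,r3:Add2,r4:9,r5:Mul2
  c6: CDB Mul1=4; issue SUB r4<-Add3  regs: r0:Add1,r1:8,r2:5,r3:Add2,r4:Add3,r5:Mul2
  c7: CDB Add1=-3; issue SUB r2<-Add1  regs: r0:-3,r1:8,r2:Add1,r3:Add2,r4:Add3,r5:Mul2
  c8: -  regs: r0:-3,r1:8,r2:Add1,r3:Add2,r4:Add3,r5:Mul2
  c9: CDB Add2=-5  regs: r0:-3,r1:8,r2:Add1,r3:-5,r4:Add3,r5:Mul2
  c10: CDB Mul2=16  regs: r0:-3,r1:8,r2:Add1,r3:-5,r4:Add3,r5:16
  c11: -  regs: r0:-3,r1:8,r2:Add1,r3:-5,r4:Add3,r5:16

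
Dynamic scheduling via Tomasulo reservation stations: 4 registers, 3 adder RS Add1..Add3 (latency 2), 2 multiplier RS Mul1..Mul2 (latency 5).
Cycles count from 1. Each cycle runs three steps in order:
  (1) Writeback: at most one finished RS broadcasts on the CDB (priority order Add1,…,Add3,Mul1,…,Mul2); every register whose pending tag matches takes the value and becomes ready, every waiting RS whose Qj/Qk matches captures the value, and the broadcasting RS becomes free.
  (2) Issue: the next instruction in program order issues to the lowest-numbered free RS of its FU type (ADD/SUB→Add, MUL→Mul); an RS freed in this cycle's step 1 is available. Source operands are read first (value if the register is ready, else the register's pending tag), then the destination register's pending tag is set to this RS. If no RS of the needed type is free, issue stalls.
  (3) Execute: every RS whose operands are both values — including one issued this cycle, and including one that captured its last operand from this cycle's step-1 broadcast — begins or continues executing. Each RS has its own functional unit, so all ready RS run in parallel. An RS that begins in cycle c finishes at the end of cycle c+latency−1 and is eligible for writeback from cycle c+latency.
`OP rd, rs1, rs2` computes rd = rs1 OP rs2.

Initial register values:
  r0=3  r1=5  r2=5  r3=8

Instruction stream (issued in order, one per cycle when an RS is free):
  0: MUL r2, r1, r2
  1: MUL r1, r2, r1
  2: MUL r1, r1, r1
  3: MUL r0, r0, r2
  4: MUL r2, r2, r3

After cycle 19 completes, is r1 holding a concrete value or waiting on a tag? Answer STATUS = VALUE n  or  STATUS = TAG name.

c1: issue MUL r2<-Mul1 | r0:3,r1:5,r2:Mul1,r3:8
c2: issue MUL r1<-Mul2 | r0:3,r1:Mul2,r2:Mul1,r3:8
c3: stall | r0:3,r1:Mul2,r2:Mul1,r3:8
c4: stall | r0:3,r1:Mul2,r2:Mul1,r3:8
c5: stall | r0:3,r1:Mul2,r2:Mul1,r3:8
c6: CDB Mul1=25; issue MUL r1<-Mul1 | r0:3,r1:Mul1,r2:25,r3:8
c7: stall | r0:3,r1:Mul1,r2:25,r3:8
c8: stall | r0:3,r1:Mul1,r2:25,r3:8
c9: stall | r0:3,r1:Mul1,r2:25,r3:8
c10: stall | r0:3,r1:Mul1,r2:25,r3:8
c11: CDB Mul2=125; issue MUL r0<-Mul2 | r0:Mul2,r1:Mul1,r2:25,r3:8
c12: stall | r0:Mul2,r1:Mul1,r2:25,r3:8
c13: stall | r0:Mul2,r1:Mul1,r2:25,r3:8
c14: stall | r0:Mul2,r1:Mul1,r2:25,r3:8
c15: stall | r0:Mul2,r1:Mul1,r2:25,r3:8
c16: CDB Mul1=15625; issue MUL r2<-Mul1 | r0:Mul2,r1:15625,r2:Mul1,r3:8
c17: CDB Mul2=75 | r0:75,r1:15625,r2:Mul1,r3:8
c18: - | r0:75,r1:15625,r2:Mul1,r3:8
c19: - | r0:75,r1:15625,r2:Mul1,r3:8

STATUS = VALUE 15625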